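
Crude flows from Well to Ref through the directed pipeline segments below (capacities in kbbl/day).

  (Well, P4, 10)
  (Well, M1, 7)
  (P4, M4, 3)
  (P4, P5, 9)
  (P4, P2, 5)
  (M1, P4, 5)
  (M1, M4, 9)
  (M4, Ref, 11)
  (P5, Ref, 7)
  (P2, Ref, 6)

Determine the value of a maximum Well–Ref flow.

Augment Well→P4→M4→Ref: bottleneck 3, flow now 3.
Augment Well→P4→P5→Ref: bottleneck 7, flow now 10.
Augment Well→M1→M4→Ref: bottleneck 7, flow now 17.
No augmenting path remains; maximum flow = 17.
In the residual graph, reachable from Well: {Well}.
Min-cut edges: Well→P4 (10), Well→M1 (7); capacity 10 + 7 = 17.
This cut is saturated, so no flow can exceed 17.

17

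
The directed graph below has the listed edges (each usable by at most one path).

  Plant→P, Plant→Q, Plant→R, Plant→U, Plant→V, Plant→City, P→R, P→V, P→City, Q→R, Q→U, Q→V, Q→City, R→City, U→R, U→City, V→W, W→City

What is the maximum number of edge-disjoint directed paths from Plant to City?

Assign every edge capacity 1; by Menger, the answer equals the max flow.
Path Plant→City (+1); total 1.
Path Plant→P→City (+1); total 2.
Path Plant→Q→City (+1); total 3.
Path Plant→R→City (+1); total 4.
Path Plant→U→City (+1); total 5.
Path Plant→V→W→City (+1); total 6.
No residual Plant→City path; max flow = 6.
Certifying cut of size 6: {Plant→City, Plant→P, Plant→Q, Plant→R, Plant→U, Plant→V}.

6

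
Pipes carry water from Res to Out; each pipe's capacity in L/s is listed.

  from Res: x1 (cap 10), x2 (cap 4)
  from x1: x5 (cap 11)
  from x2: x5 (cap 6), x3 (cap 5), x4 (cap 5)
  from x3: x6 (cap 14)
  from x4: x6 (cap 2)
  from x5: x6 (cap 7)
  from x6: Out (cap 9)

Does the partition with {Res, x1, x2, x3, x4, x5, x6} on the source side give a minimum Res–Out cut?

Given cut capacity: 9 = 9.
Augment Res→x1→x5→x6→Out: bottleneck 7, flow now 7.
Augment Res→x2→x3→x6→Out: bottleneck 2, flow now 9.
No augmenting path remains; maximum flow = 9.
Cut capacity 9 equals the max flow, so it is a minimum cut.

Yes — it is a minimum cut (capacity 9).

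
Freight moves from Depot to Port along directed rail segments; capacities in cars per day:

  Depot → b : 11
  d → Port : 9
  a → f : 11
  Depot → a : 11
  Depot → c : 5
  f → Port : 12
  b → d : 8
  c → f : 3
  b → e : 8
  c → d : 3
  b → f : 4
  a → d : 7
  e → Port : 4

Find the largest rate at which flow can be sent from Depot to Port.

25

Augment Depot→a→d→Port: bottleneck 7, flow now 7.
Augment Depot→a→f→Port: bottleneck 4, flow now 11.
Augment Depot→b→d→Port: bottleneck 2, flow now 13.
Augment Depot→b→e→Port: bottleneck 4, flow now 17.
Augment Depot→b→f→Port: bottleneck 4, flow now 21.
Augment Depot→c→f→Port: bottleneck 3, flow now 24.
Augment Depot→b→d→a→f→Port: bottleneck 1, flow now 25. (uses reverse residual edge)
No augmenting path remains; maximum flow = 25.
In the residual graph, reachable from Depot: {Depot, a, b, c, d, e, f}.
Min-cut edges: d→Port (9), e→Port (4), f→Port (12); capacity 9 + 4 + 12 = 25.
This cut is saturated, so no flow can exceed 25.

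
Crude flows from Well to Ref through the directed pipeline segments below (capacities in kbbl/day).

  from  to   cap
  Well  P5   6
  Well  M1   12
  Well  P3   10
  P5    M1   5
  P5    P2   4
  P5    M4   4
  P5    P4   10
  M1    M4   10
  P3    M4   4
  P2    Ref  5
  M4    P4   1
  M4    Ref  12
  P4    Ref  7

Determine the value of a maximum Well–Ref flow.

19

Augment Well→P5→P2→Ref: bottleneck 4, flow now 4.
Augment Well→P5→M4→Ref: bottleneck 2, flow now 6.
Augment Well→M1→M4→Ref: bottleneck 10, flow now 16.
Augment Well→P3→M4→P4→Ref: bottleneck 1, flow now 17.
Augment Well→P3→M4→P5→P4→Ref: bottleneck 2, flow now 19. (uses reverse residual edge)
No augmenting path remains; maximum flow = 19.
In the residual graph, reachable from Well: {Well, M1, P3, M4}.
Min-cut edges: Well→P5 (6), M4→P4 (1), M4→Ref (12); capacity 6 + 1 + 12 = 19.
This cut is saturated, so no flow can exceed 19.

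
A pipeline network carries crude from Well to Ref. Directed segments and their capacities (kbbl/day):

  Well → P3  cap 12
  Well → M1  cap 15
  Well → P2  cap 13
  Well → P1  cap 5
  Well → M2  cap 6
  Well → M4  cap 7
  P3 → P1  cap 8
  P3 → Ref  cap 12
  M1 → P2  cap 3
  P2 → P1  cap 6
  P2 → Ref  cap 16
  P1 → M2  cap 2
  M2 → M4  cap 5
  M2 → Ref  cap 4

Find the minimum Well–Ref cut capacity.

32

Augment Well→P3→Ref: bottleneck 12, flow now 12.
Augment Well→P2→Ref: bottleneck 13, flow now 25.
Augment Well→M2→Ref: bottleneck 4, flow now 29.
Augment Well→M1→P2→Ref: bottleneck 3, flow now 32.
No augmenting path remains; maximum flow = 32.
By max-flow min-cut, the minimum cut capacity equals the max flow.
In the residual graph, reachable from Well: {Well, M1, P1, M2, M4}.
Min-cut edges: Well→P3 (12), Well→P2 (13), M1→P2 (3), M2→Ref (4); capacity 12 + 13 + 3 + 4 = 32.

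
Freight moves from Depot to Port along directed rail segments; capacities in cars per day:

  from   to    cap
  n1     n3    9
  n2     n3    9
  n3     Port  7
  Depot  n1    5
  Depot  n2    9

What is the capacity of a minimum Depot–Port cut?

7

Augment Depot→n1→n3→Port: bottleneck 5, flow now 5.
Augment Depot→n2→n3→Port: bottleneck 2, flow now 7.
No augmenting path remains; maximum flow = 7.
By max-flow min-cut, the minimum cut capacity equals the max flow.
In the residual graph, reachable from Depot: {Depot, n1, n2, n3}.
Min-cut edges: n3→Port (7); capacity 7 = 7.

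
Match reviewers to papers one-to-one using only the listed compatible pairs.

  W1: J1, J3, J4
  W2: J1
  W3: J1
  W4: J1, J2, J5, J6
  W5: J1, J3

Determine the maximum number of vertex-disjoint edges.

4

Unit-capacity flow: source→left, listed edges, right→sink; max matching = max flow.
Augmenting path W1→J1 (+1); matched 1.
Augmenting path W4→J2 (+1); matched 2.
Augmenting path W5→J3 (+1); matched 3.
Augmenting path W2→J1→W1→J4 (+1); matched 4.
No augmenting path remains; maximum matching = 4.
König certificate: {W1, W4, W5, J1} is a vertex cover of size 4 (every listed pair touches it), so no matching can be larger.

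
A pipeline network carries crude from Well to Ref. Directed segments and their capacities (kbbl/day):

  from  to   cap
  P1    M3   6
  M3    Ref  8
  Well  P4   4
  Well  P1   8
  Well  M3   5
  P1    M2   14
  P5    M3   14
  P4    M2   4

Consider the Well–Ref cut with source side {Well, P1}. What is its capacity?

Edges leaving {Well, P1}: Well→P4 (4), Well→M3 (5), P1→M2 (14), P1→M3 (6).
Cut capacity = 4 + 5 + 14 + 6 = 29.

29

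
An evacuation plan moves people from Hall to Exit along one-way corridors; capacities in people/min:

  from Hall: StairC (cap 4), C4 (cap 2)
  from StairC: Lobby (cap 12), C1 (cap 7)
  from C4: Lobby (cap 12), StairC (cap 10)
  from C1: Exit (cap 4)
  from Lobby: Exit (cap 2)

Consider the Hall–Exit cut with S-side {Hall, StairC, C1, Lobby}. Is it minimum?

No — its capacity is 8, but the minimum cut has capacity 6.

Given cut capacity: 2 + 4 + 2 = 8.
Augment Hall→StairC→C1→Exit: bottleneck 4, flow now 4.
Augment Hall→C4→Lobby→Exit: bottleneck 2, flow now 6.
No augmenting path remains; maximum flow = 6.
In the residual graph, reachable from Hall: {Hall}.
Min-cut edges: Hall→StairC (4), Hall→C4 (2); capacity 4 + 2 = 6.
Cut capacity 8 exceeds the max flow 6, so it is not minimum.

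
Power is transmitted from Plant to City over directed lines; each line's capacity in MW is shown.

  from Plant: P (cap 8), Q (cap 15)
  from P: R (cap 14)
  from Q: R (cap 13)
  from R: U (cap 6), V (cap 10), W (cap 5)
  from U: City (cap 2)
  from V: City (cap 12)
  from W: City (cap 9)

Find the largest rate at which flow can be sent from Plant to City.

Augment Plant→P→R→U→City: bottleneck 2, flow now 2.
Augment Plant→P→R→V→City: bottleneck 6, flow now 8.
Augment Plant→Q→R→V→City: bottleneck 4, flow now 12.
Augment Plant→Q→R→W→City: bottleneck 5, flow now 17.
No augmenting path remains; maximum flow = 17.
In the residual graph, reachable from Plant: {Plant, P, Q, R, U}.
Min-cut edges: R→V (10), R→W (5), U→City (2); capacity 10 + 5 + 2 = 17.
This cut is saturated, so no flow can exceed 17.

17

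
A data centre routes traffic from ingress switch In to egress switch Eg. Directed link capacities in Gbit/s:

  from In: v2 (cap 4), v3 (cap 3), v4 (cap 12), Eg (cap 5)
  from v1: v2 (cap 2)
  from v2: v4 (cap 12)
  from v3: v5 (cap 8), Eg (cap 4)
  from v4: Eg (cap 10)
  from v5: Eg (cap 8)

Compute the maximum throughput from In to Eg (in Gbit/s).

Augment In→Eg: bottleneck 5, flow now 5.
Augment In→v3→Eg: bottleneck 3, flow now 8.
Augment In→v4→Eg: bottleneck 10, flow now 18.
No augmenting path remains; maximum flow = 18.
In the residual graph, reachable from In: {In, v2, v4}.
Min-cut edges: In→v3 (3), In→Eg (5), v4→Eg (10); capacity 3 + 5 + 10 = 18.
This cut is saturated, so no flow can exceed 18.

18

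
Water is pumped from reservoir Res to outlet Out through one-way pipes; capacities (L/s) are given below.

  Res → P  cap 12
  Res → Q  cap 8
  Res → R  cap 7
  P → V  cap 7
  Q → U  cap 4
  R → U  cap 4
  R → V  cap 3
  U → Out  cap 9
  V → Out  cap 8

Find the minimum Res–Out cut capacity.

Augment Res→P→V→Out: bottleneck 7, flow now 7.
Augment Res→Q→U→Out: bottleneck 4, flow now 11.
Augment Res→R→U→Out: bottleneck 4, flow now 15.
Augment Res→R→V→Out: bottleneck 1, flow now 16.
No augmenting path remains; maximum flow = 16.
By max-flow min-cut, the minimum cut capacity equals the max flow.
In the residual graph, reachable from Res: {Res, P, Q, R, V}.
Min-cut edges: Q→U (4), R→U (4), V→Out (8); capacity 4 + 4 + 8 = 16.

16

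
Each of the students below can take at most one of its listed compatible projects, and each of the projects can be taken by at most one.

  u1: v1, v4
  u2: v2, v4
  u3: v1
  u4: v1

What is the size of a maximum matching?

Unit-capacity flow: source→left, listed edges, right→sink; max matching = max flow.
Augmenting path u1→v1 (+1); matched 1.
Augmenting path u2→v2 (+1); matched 2.
Augmenting path u3→v1→u1→v4 (+1); matched 3.
No augmenting path remains; maximum matching = 3.
König certificate: {u1, u2, v1} is a vertex cover of size 3 (every listed pair touches it), so no matching can be larger.

3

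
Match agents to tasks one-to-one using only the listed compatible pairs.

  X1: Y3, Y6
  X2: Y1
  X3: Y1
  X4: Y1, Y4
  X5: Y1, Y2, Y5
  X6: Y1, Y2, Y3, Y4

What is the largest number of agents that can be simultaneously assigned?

Unit-capacity flow: source→left, listed edges, right→sink; max matching = max flow.
Augmenting path X1→Y3 (+1); matched 1.
Augmenting path X2→Y1 (+1); matched 2.
Augmenting path X4→Y4 (+1); matched 3.
Augmenting path X5→Y2 (+1); matched 4.
Augmenting path X6→Y2→X5→Y5 (+1); matched 5.
No augmenting path remains; maximum matching = 5.
König certificate: {X1, X4, X5, X6, Y1} is a vertex cover of size 5 (every listed pair touches it), so no matching can be larger.

5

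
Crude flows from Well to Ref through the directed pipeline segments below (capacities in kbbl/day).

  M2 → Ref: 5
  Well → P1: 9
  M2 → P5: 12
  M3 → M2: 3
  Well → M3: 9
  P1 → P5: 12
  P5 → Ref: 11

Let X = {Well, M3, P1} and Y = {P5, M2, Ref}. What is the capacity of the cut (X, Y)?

15

Edges leaving {Well, M3, P1}: M3→M2 (3), P1→P5 (12).
Cut capacity = 3 + 12 = 15.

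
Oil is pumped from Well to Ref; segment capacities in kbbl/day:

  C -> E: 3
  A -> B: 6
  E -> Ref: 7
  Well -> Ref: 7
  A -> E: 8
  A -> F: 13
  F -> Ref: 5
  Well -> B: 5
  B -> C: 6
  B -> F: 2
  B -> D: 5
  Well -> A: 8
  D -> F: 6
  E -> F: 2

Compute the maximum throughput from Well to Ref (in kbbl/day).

Augment Well→Ref: bottleneck 7, flow now 7.
Augment Well→A→E→Ref: bottleneck 7, flow now 14.
Augment Well→A→F→Ref: bottleneck 1, flow now 15.
Augment Well→B→F→Ref: bottleneck 2, flow now 17.
Augment Well→B→D→F→Ref: bottleneck 2, flow now 19.
No augmenting path remains; maximum flow = 19.
In the residual graph, reachable from Well: {Well, A, B, C, D, E, F}.
Min-cut edges: Well→Ref (7), E→Ref (7), F→Ref (5); capacity 7 + 7 + 5 = 19.
This cut is saturated, so no flow can exceed 19.

19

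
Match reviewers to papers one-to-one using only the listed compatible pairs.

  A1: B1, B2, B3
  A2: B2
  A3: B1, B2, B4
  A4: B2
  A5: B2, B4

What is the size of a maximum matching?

4

Unit-capacity flow: source→left, listed edges, right→sink; max matching = max flow.
Augmenting path A1→B1 (+1); matched 1.
Augmenting path A2→B2 (+1); matched 2.
Augmenting path A3→B4 (+1); matched 3.
Augmenting path A5→B4→A3→B1→A1→B3 (+1); matched 4.
No augmenting path remains; maximum matching = 4.
König certificate: {A1, A3, A5, B2} is a vertex cover of size 4 (every listed pair touches it), so no matching can be larger.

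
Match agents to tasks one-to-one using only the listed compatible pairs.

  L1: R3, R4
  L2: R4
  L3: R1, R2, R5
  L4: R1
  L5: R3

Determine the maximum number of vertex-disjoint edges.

Unit-capacity flow: source→left, listed edges, right→sink; max matching = max flow.
Augmenting path L1→R3 (+1); matched 1.
Augmenting path L2→R4 (+1); matched 2.
Augmenting path L3→R1 (+1); matched 3.
Augmenting path L4→R1→L3→R2 (+1); matched 4.
No augmenting path remains; maximum matching = 4.
König certificate: {L3, L4, R3, R4} is a vertex cover of size 4 (every listed pair touches it), so no matching can be larger.

4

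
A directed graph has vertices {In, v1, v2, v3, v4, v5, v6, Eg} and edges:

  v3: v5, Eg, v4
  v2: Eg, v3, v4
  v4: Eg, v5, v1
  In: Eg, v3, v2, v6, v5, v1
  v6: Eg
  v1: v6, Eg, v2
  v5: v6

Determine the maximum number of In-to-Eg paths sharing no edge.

Assign every edge capacity 1; by Menger, the answer equals the max flow.
Path In→Eg (+1); total 1.
Path In→v1→Eg (+1); total 2.
Path In→v2→Eg (+1); total 3.
Path In→v3→Eg (+1); total 4.
Path In→v6→Eg (+1); total 5.
No residual In→Eg path; max flow = 5.
Certifying cut of size 5: {In→Eg, In→v1, In→v2, In→v3, v6→Eg}.

5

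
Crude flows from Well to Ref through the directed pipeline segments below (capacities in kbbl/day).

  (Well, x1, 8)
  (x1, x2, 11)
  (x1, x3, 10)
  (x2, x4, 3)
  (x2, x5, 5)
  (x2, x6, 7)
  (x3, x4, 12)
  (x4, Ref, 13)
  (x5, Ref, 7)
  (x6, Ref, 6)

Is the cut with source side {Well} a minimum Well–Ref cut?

Yes — it is a minimum cut (capacity 8).

Given cut capacity: 8 = 8.
Augment Well→x1→x2→x4→Ref: bottleneck 3, flow now 3.
Augment Well→x1→x2→x5→Ref: bottleneck 5, flow now 8.
No augmenting path remains; maximum flow = 8.
Cut capacity 8 equals the max flow, so it is a minimum cut.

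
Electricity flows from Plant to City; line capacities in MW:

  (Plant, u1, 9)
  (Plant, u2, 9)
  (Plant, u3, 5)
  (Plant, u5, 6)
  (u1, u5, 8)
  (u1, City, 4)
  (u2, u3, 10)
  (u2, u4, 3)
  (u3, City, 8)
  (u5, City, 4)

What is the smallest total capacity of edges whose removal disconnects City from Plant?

Augment Plant→u1→City: bottleneck 4, flow now 4.
Augment Plant→u3→City: bottleneck 5, flow now 9.
Augment Plant→u5→City: bottleneck 4, flow now 13.
Augment Plant→u2→u3→City: bottleneck 3, flow now 16.
No augmenting path remains; maximum flow = 16.
By max-flow min-cut, the minimum cut capacity equals the max flow.
In the residual graph, reachable from Plant: {Plant, u1, u2, u3, u4, u5}.
Min-cut edges: u1→City (4), u3→City (8), u5→City (4); capacity 4 + 8 + 4 = 16.

16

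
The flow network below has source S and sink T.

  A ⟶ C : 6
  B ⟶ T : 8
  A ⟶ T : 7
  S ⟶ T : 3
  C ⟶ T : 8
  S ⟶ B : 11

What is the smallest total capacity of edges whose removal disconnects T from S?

11

Augment S→T: bottleneck 3, flow now 3.
Augment S→B→T: bottleneck 8, flow now 11.
No augmenting path remains; maximum flow = 11.
By max-flow min-cut, the minimum cut capacity equals the max flow.
In the residual graph, reachable from S: {S, B}.
Min-cut edges: S→T (3), B→T (8); capacity 3 + 8 = 11.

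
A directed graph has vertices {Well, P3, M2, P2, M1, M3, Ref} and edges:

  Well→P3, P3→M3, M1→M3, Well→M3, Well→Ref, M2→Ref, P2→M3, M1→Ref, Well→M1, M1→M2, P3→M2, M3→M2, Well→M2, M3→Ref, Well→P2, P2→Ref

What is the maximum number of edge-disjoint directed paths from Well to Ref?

Assign every edge capacity 1; by Menger, the answer equals the max flow.
Path Well→Ref (+1); total 1.
Path Well→M2→Ref (+1); total 2.
Path Well→P2→Ref (+1); total 3.
Path Well→M1→Ref (+1); total 4.
Path Well→M3→Ref (+1); total 5.
No residual Well→Ref path; max flow = 5.
Certifying cut of size 5: {M2→Ref, M3→Ref, Well→M1, Well→P2, Well→Ref}.

5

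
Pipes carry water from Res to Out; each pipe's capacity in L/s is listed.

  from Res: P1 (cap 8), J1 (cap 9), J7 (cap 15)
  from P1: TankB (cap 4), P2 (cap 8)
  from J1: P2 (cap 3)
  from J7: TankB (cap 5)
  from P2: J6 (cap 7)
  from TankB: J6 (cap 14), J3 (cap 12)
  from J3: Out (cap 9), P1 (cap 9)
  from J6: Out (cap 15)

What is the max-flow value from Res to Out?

Augment Res→P1→P2→J6→Out: bottleneck 7, flow now 7.
Augment Res→P1→TankB→J3→Out: bottleneck 1, flow now 8.
Augment Res→J7→TankB→J3→Out: bottleneck 5, flow now 13.
Augment Res→J1→P2→P1→TankB→J3→Out: bottleneck 3, flow now 16. (uses reverse residual edge)
No augmenting path remains; maximum flow = 16.
In the residual graph, reachable from Res: {Res, J1, J7}.
Min-cut edges: Res→P1 (8), J1→P2 (3), J7→TankB (5); capacity 8 + 3 + 5 = 16.
This cut is saturated, so no flow can exceed 16.

16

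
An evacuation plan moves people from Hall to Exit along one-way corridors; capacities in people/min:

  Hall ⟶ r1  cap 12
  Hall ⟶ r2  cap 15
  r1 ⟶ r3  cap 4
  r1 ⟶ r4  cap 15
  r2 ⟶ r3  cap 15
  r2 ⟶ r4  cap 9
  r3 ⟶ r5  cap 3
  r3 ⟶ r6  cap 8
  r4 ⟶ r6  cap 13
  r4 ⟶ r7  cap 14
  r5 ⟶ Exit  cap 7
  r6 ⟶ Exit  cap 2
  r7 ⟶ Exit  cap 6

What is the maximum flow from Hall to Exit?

11

Augment Hall→r1→r3→r5→Exit: bottleneck 3, flow now 3.
Augment Hall→r1→r3→r6→Exit: bottleneck 1, flow now 4.
Augment Hall→r1→r4→r6→Exit: bottleneck 1, flow now 5.
Augment Hall→r1→r4→r7→Exit: bottleneck 6, flow now 11.
No augmenting path remains; maximum flow = 11.
In the residual graph, reachable from Hall: {Hall, r1, r2, r3, r4, r6, r7}.
Min-cut edges: r3→r5 (3), r6→Exit (2), r7→Exit (6); capacity 3 + 2 + 6 = 11.
This cut is saturated, so no flow can exceed 11.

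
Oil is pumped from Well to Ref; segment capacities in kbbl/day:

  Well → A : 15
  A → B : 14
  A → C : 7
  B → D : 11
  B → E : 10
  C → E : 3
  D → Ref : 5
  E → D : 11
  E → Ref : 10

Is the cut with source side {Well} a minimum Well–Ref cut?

Given cut capacity: 15 = 15.
Augment Well→A→B→D→Ref: bottleneck 5, flow now 5.
Augment Well→A→B→E→Ref: bottleneck 9, flow now 14.
Augment Well→A→C→E→Ref: bottleneck 1, flow now 15.
No augmenting path remains; maximum flow = 15.
Cut capacity 15 equals the max flow, so it is a minimum cut.

Yes — it is a minimum cut (capacity 15).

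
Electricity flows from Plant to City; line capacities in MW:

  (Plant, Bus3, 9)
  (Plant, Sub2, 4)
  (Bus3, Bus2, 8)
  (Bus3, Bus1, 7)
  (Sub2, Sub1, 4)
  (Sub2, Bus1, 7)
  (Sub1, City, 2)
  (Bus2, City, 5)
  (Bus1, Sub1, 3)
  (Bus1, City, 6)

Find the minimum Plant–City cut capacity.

Augment Plant→Bus3→Bus2→City: bottleneck 5, flow now 5.
Augment Plant→Bus3→Bus1→City: bottleneck 4, flow now 9.
Augment Plant→Sub2→Sub1→City: bottleneck 2, flow now 11.
Augment Plant→Sub2→Bus1→City: bottleneck 2, flow now 13.
No augmenting path remains; maximum flow = 13.
By max-flow min-cut, the minimum cut capacity equals the max flow.
In the residual graph, reachable from Plant: {Plant}.
Min-cut edges: Plant→Bus3 (9), Plant→Sub2 (4); capacity 9 + 4 = 13.

13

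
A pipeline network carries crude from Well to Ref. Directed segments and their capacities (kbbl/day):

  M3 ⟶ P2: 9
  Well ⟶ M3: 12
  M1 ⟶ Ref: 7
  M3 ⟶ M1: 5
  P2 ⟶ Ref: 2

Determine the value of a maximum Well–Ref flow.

Augment Well→M3→P2→Ref: bottleneck 2, flow now 2.
Augment Well→M3→M1→Ref: bottleneck 5, flow now 7.
No augmenting path remains; maximum flow = 7.
In the residual graph, reachable from Well: {Well, M3, P2}.
Min-cut edges: M3→M1 (5), P2→Ref (2); capacity 5 + 2 = 7.
This cut is saturated, so no flow can exceed 7.

7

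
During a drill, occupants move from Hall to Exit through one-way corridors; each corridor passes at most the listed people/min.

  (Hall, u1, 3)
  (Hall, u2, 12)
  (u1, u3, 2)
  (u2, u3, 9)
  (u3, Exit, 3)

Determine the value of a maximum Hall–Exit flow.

Augment Hall→u1→u3→Exit: bottleneck 2, flow now 2.
Augment Hall→u2→u3→Exit: bottleneck 1, flow now 3.
No augmenting path remains; maximum flow = 3.
In the residual graph, reachable from Hall: {Hall, u1, u2, u3}.
Min-cut edges: u3→Exit (3); capacity 3 = 3.
This cut is saturated, so no flow can exceed 3.

3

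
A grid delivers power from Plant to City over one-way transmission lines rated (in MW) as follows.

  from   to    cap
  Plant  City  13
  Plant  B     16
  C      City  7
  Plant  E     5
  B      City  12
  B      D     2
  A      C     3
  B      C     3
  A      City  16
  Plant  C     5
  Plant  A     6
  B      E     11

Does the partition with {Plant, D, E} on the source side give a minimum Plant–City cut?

Given cut capacity: 6 + 16 + 5 + 13 = 40.
Augment Plant→City: bottleneck 13, flow now 13.
Augment Plant→A→City: bottleneck 6, flow now 19.
Augment Plant→B→City: bottleneck 12, flow now 31.
Augment Plant→C→City: bottleneck 5, flow now 36.
Augment Plant→B→C→City: bottleneck 2, flow now 38.
No augmenting path remains; maximum flow = 38.
In the residual graph, reachable from Plant: {Plant, B, C, D, E}.
Min-cut edges: Plant→A (6), Plant→City (13), B→City (12), C→City (7); capacity 6 + 13 + 12 + 7 = 38.
Cut capacity 40 exceeds the max flow 38, so it is not minimum.

No — its capacity is 40, but the minimum cut has capacity 38.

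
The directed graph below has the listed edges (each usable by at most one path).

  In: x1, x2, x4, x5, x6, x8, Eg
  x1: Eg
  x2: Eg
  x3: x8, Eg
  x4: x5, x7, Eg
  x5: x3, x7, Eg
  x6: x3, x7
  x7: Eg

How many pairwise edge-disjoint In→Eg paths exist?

Assign every edge capacity 1; by Menger, the answer equals the max flow.
Path In→Eg (+1); total 1.
Path In→x1→Eg (+1); total 2.
Path In→x2→Eg (+1); total 3.
Path In→x4→Eg (+1); total 4.
Path In→x5→Eg (+1); total 5.
Path In→x6→x3→Eg (+1); total 6.
No residual In→Eg path; max flow = 6.
Certifying cut of size 6: {In→Eg, In→x1, In→x2, In→x4, In→x5, In→x6}.

6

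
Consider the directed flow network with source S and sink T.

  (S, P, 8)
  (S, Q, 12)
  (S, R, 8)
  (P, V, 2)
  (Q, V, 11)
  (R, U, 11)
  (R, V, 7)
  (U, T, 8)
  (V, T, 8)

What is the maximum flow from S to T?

16

Augment S→P→V→T: bottleneck 2, flow now 2.
Augment S→Q→V→T: bottleneck 6, flow now 8.
Augment S→R→U→T: bottleneck 8, flow now 16.
No augmenting path remains; maximum flow = 16.
In the residual graph, reachable from S: {S, P, Q, V}.
Min-cut edges: S→R (8), V→T (8); capacity 8 + 8 = 16.
This cut is saturated, so no flow can exceed 16.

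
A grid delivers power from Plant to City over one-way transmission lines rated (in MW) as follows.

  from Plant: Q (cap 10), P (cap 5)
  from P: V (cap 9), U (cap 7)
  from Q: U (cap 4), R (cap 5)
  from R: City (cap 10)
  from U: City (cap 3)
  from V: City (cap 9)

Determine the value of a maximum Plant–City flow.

13

Augment Plant→P→U→City: bottleneck 3, flow now 3.
Augment Plant→P→V→City: bottleneck 2, flow now 5.
Augment Plant→Q→R→City: bottleneck 5, flow now 10.
Augment Plant→Q→U→P→V→City: bottleneck 3, flow now 13. (uses reverse residual edge)
No augmenting path remains; maximum flow = 13.
In the residual graph, reachable from Plant: {Plant, Q, U}.
Min-cut edges: Plant→P (5), Q→R (5), U→City (3); capacity 5 + 5 + 3 = 13.
This cut is saturated, so no flow can exceed 13.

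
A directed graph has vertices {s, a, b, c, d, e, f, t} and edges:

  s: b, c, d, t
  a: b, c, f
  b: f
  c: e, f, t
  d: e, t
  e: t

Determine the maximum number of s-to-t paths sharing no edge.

Assign every edge capacity 1; by Menger, the answer equals the max flow.
Path s→t (+1); total 1.
Path s→c→t (+1); total 2.
Path s→d→t (+1); total 3.
No residual s→t path; max flow = 3.
Certifying cut of size 3: {s→c, s→d, s→t}.

3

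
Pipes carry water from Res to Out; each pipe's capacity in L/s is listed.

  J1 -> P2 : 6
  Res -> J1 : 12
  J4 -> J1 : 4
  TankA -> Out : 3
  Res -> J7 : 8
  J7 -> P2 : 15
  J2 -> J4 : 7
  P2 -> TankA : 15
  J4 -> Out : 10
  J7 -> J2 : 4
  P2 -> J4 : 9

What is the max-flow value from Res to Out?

Augment Res→J7→P2→TankA→Out: bottleneck 3, flow now 3.
Augment Res→J7→P2→J4→Out: bottleneck 5, flow now 8.
Augment Res→J1→P2→J4→Out: bottleneck 4, flow now 12.
Augment Res→J1→P2→J7→J2→J4→Out: bottleneck 1, flow now 13. (uses reverse residual edge)
No augmenting path remains; maximum flow = 13.
In the residual graph, reachable from Res: {Res, J7, J1, P2, J2, TankA, J4}.
Min-cut edges: TankA→Out (3), J4→Out (10); capacity 3 + 10 = 13.
This cut is saturated, so no flow can exceed 13.

13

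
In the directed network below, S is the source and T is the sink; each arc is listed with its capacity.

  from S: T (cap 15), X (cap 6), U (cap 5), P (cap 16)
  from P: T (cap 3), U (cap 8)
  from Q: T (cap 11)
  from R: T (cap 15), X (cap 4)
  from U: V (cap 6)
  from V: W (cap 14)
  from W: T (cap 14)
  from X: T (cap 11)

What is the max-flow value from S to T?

Augment S→T: bottleneck 15, flow now 15.
Augment S→P→T: bottleneck 3, flow now 18.
Augment S→X→T: bottleneck 6, flow now 24.
Augment S→U→V→W→T: bottleneck 5, flow now 29.
Augment S→P→U→V→W→T: bottleneck 1, flow now 30.
No augmenting path remains; maximum flow = 30.
In the residual graph, reachable from S: {S, P, U}.
Min-cut edges: S→X (6), S→T (15), P→T (3), U→V (6); capacity 6 + 15 + 3 + 6 = 30.
This cut is saturated, so no flow can exceed 30.

30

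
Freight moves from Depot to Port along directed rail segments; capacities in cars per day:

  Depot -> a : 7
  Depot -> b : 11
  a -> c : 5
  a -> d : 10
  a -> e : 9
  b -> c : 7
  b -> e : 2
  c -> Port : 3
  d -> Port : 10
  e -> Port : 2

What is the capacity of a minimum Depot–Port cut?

12

Augment Depot→a→c→Port: bottleneck 3, flow now 3.
Augment Depot→a→d→Port: bottleneck 4, flow now 7.
Augment Depot→b→e→Port: bottleneck 2, flow now 9.
Augment Depot→b→c→a→d→Port: bottleneck 3, flow now 12. (uses reverse residual edge)
No augmenting path remains; maximum flow = 12.
By max-flow min-cut, the minimum cut capacity equals the max flow.
In the residual graph, reachable from Depot: {Depot, b, c}.
Min-cut edges: Depot→a (7), b→e (2), c→Port (3); capacity 7 + 2 + 3 = 12.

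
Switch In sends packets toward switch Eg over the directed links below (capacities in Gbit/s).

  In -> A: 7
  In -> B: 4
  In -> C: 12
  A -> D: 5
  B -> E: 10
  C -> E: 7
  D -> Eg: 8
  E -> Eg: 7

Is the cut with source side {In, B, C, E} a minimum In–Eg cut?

No — its capacity is 14, but the minimum cut has capacity 12.

Given cut capacity: 7 + 7 = 14.
Augment In→A→D→Eg: bottleneck 5, flow now 5.
Augment In→B→E→Eg: bottleneck 4, flow now 9.
Augment In→C→E→Eg: bottleneck 3, flow now 12.
No augmenting path remains; maximum flow = 12.
In the residual graph, reachable from In: {In, A, B, C, E}.
Min-cut edges: A→D (5), E→Eg (7); capacity 5 + 7 = 12.
Cut capacity 14 exceeds the max flow 12, so it is not minimum.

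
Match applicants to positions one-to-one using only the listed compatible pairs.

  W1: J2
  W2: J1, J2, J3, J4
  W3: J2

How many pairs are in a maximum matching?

2

Unit-capacity flow: source→left, listed edges, right→sink; max matching = max flow.
Augmenting path W1→J2 (+1); matched 1.
Augmenting path W2→J1 (+1); matched 2.
No augmenting path remains; maximum matching = 2.
König certificate: {W2, J2} is a vertex cover of size 2 (every listed pair touches it), so no matching can be larger.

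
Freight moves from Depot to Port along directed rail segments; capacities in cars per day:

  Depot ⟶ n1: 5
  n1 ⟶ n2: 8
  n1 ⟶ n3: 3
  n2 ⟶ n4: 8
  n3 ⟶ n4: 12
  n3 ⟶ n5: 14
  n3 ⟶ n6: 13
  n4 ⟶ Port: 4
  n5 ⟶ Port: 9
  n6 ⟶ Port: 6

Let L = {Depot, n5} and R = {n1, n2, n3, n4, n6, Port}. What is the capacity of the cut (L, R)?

14

Edges leaving {Depot, n5}: Depot→n1 (5), n5→Port (9).
Cut capacity = 5 + 9 = 14.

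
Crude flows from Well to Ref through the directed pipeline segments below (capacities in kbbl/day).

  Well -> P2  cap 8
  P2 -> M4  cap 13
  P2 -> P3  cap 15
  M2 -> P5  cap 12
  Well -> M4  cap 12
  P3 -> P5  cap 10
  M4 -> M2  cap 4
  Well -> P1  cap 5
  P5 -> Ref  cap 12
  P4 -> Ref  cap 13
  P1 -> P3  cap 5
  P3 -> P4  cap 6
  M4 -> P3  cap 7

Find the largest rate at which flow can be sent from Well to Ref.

18

Augment Well→P2→P3→P5→Ref: bottleneck 8, flow now 8.
Augment Well→P1→P3→P5→Ref: bottleneck 2, flow now 10.
Augment Well→P1→P3→P4→Ref: bottleneck 3, flow now 13.
Augment Well→M4→P3→P4→Ref: bottleneck 3, flow now 16.
Augment Well→M4→M2→P5→Ref: bottleneck 2, flow now 18.
No augmenting path remains; maximum flow = 18.
In the residual graph, reachable from Well: {Well, P2, P1, M4, P3, M2, P5}.
Min-cut edges: P3→P4 (6), P5→Ref (12); capacity 6 + 12 = 18.
This cut is saturated, so no flow can exceed 18.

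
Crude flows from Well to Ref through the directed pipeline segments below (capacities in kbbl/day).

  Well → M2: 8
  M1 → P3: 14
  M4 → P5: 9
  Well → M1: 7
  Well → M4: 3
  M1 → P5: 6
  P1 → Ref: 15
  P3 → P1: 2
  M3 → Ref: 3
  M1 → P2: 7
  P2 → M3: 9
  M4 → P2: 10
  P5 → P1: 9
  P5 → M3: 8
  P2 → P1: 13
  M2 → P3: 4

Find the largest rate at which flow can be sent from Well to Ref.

12

Augment Well→M4→P2→M3→Ref: bottleneck 3, flow now 3.
Augment Well→M1→P3→P1→Ref: bottleneck 2, flow now 5.
Augment Well→M1→P2→P1→Ref: bottleneck 5, flow now 10.
Augment Well→M2→P3→M1→P2→P1→Ref: bottleneck 2, flow now 12. (uses reverse residual edge)
No augmenting path remains; maximum flow = 12.
In the residual graph, reachable from Well: {Well, M2, P3}.
Min-cut edges: Well→M4 (3), Well→M1 (7), P3→P1 (2); capacity 3 + 7 + 2 = 12.
This cut is saturated, so no flow can exceed 12.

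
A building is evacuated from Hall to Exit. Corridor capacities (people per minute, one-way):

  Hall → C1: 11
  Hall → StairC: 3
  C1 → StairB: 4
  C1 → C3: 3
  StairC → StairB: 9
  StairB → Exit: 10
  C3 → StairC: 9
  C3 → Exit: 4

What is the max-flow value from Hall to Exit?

10

Augment Hall→C1→StairB→Exit: bottleneck 4, flow now 4.
Augment Hall→C1→C3→Exit: bottleneck 3, flow now 7.
Augment Hall→StairC→StairB→Exit: bottleneck 3, flow now 10.
No augmenting path remains; maximum flow = 10.
In the residual graph, reachable from Hall: {Hall, C1}.
Min-cut edges: Hall→StairC (3), C1→StairB (4), C1→C3 (3); capacity 3 + 4 + 3 = 10.
This cut is saturated, so no flow can exceed 10.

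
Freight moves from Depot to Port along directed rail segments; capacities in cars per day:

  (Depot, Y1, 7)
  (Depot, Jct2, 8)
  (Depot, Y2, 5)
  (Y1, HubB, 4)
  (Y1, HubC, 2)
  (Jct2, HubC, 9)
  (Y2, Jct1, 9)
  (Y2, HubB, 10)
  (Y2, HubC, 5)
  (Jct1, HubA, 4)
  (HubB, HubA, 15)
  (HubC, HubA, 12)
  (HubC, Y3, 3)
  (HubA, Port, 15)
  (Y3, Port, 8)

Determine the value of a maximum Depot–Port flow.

18

Augment Depot→Y1→HubB→HubA→Port: bottleneck 4, flow now 4.
Augment Depot→Y1→HubC→HubA→Port: bottleneck 2, flow now 6.
Augment Depot→Jct2→HubC→HubA→Port: bottleneck 8, flow now 14.
Augment Depot→Y2→Jct1→HubA→Port: bottleneck 1, flow now 15.
Augment Depot→Y2→HubC→Y3→Port: bottleneck 3, flow now 18.
No augmenting path remains; maximum flow = 18.
In the residual graph, reachable from Depot: {Depot, Y1, Jct2, Y2, Jct1, HubB, HubC, HubA}.
Min-cut edges: HubC→Y3 (3), HubA→Port (15); capacity 3 + 15 = 18.
This cut is saturated, so no flow can exceed 18.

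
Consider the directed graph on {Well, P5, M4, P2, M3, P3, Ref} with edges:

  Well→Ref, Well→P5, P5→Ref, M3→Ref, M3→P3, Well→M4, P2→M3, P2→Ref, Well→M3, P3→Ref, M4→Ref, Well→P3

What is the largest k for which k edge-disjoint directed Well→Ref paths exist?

5

Assign every edge capacity 1; by Menger, the answer equals the max flow.
Path Well→Ref (+1); total 1.
Path Well→P5→Ref (+1); total 2.
Path Well→M4→Ref (+1); total 3.
Path Well→M3→Ref (+1); total 4.
Path Well→P3→Ref (+1); total 5.
No residual Well→Ref path; max flow = 5.
Certifying cut of size 5: {Well→M3, Well→M4, Well→P3, Well→P5, Well→Ref}.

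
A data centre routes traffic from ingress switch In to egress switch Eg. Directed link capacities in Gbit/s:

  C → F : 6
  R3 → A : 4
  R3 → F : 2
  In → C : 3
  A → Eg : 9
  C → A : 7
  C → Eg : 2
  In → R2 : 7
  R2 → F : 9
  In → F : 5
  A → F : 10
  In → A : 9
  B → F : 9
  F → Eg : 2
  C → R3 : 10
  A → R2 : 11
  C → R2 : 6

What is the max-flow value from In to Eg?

13

Augment In→C→Eg: bottleneck 2, flow now 2.
Augment In→A→Eg: bottleneck 9, flow now 11.
Augment In→F→Eg: bottleneck 2, flow now 13.
No augmenting path remains; maximum flow = 13.
In the residual graph, reachable from In: {In, C, R3, A, R2, F}.
Min-cut edges: C→Eg (2), A→Eg (9), F→Eg (2); capacity 2 + 9 + 2 = 13.
This cut is saturated, so no flow can exceed 13.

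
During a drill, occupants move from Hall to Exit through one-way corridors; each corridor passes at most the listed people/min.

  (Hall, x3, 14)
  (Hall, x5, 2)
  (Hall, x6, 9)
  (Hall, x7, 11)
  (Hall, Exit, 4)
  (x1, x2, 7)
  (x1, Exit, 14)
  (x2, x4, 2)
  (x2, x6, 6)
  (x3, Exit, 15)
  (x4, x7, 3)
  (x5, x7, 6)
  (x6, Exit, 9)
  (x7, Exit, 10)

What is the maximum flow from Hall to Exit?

Augment Hall→Exit: bottleneck 4, flow now 4.
Augment Hall→x3→Exit: bottleneck 14, flow now 18.
Augment Hall→x6→Exit: bottleneck 9, flow now 27.
Augment Hall→x7→Exit: bottleneck 10, flow now 37.
No augmenting path remains; maximum flow = 37.
In the residual graph, reachable from Hall: {Hall, x5, x7}.
Min-cut edges: Hall→x3 (14), Hall→x6 (9), Hall→Exit (4), x7→Exit (10); capacity 14 + 9 + 4 + 10 = 37.
This cut is saturated, so no flow can exceed 37.

37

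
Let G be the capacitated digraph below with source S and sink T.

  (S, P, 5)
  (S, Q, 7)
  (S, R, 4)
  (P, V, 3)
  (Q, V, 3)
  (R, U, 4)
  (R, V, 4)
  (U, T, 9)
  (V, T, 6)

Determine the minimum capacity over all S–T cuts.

10

Augment S→P→V→T: bottleneck 3, flow now 3.
Augment S→Q→V→T: bottleneck 3, flow now 6.
Augment S→R→U→T: bottleneck 4, flow now 10.
No augmenting path remains; maximum flow = 10.
By max-flow min-cut, the minimum cut capacity equals the max flow.
In the residual graph, reachable from S: {S, P, Q}.
Min-cut edges: S→R (4), P→V (3), Q→V (3); capacity 4 + 3 + 3 = 10.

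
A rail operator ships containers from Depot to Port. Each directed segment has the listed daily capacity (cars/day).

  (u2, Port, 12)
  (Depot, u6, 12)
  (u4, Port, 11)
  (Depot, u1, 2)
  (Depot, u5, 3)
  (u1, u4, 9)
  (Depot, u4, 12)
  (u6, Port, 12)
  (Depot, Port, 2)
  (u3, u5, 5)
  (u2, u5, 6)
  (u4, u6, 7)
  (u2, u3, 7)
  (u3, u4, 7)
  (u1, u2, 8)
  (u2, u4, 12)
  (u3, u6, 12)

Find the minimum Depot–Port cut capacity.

Augment Depot→Port: bottleneck 2, flow now 2.
Augment Depot→u4→Port: bottleneck 11, flow now 13.
Augment Depot→u6→Port: bottleneck 12, flow now 25.
Augment Depot→u1→u2→Port: bottleneck 2, flow now 27.
No augmenting path remains; maximum flow = 27.
By max-flow min-cut, the minimum cut capacity equals the max flow.
In the residual graph, reachable from Depot: {Depot, u4, u5, u6}.
Min-cut edges: Depot→u1 (2), Depot→Port (2), u4→Port (11), u6→Port (12); capacity 2 + 2 + 11 + 12 = 27.

27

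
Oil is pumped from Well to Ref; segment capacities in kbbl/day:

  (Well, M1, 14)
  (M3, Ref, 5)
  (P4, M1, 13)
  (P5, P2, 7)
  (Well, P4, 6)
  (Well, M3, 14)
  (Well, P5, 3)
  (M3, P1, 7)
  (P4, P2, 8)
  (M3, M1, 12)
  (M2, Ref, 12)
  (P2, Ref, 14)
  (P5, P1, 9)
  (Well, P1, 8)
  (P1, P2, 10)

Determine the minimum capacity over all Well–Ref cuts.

19

Augment Well→M3→Ref: bottleneck 5, flow now 5.
Augment Well→P5→P2→Ref: bottleneck 3, flow now 8.
Augment Well→P4→P2→Ref: bottleneck 6, flow now 14.
Augment Well→P1→P2→Ref: bottleneck 5, flow now 19.
No augmenting path remains; maximum flow = 19.
By max-flow min-cut, the minimum cut capacity equals the max flow.
In the residual graph, reachable from Well: {Well, P5, P4, M3, M1, P1, P2}.
Min-cut edges: M3→Ref (5), P2→Ref (14); capacity 5 + 14 = 19.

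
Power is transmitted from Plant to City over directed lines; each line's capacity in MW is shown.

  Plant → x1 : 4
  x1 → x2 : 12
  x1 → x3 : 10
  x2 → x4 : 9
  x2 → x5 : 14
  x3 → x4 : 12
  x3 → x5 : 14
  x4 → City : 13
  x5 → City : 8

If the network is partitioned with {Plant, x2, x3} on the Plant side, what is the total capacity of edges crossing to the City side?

53

Edges leaving {Plant, x2, x3}: Plant→x1 (4), x2→x4 (9), x2→x5 (14), x3→x4 (12), x3→x5 (14).
Cut capacity = 4 + 9 + 14 + 12 + 14 = 53.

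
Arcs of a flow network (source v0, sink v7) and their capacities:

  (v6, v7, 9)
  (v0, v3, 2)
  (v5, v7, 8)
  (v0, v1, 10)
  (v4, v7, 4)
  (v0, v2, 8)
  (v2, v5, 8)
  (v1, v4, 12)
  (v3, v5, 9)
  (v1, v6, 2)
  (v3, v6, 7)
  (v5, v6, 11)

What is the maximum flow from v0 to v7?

Augment v0→v1→v4→v7: bottleneck 4, flow now 4.
Augment v0→v1→v6→v7: bottleneck 2, flow now 6.
Augment v0→v2→v5→v7: bottleneck 8, flow now 14.
Augment v0→v3→v6→v7: bottleneck 2, flow now 16.
No augmenting path remains; maximum flow = 16.
In the residual graph, reachable from v0: {v0, v1, v4}.
Min-cut edges: v0→v2 (8), v0→v3 (2), v1→v6 (2), v4→v7 (4); capacity 8 + 2 + 2 + 4 = 16.
This cut is saturated, so no flow can exceed 16.

16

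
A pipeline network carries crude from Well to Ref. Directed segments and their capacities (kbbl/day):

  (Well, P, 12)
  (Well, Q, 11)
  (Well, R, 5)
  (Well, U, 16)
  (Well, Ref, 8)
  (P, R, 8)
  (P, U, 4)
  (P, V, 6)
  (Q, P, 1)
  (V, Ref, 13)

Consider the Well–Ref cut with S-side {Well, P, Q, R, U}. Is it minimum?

Yes — it is a minimum cut (capacity 14).

Given cut capacity: 8 + 6 = 14.
Augment Well→Ref: bottleneck 8, flow now 8.
Augment Well→P→V→Ref: bottleneck 6, flow now 14.
No augmenting path remains; maximum flow = 14.
Cut capacity 14 equals the max flow, so it is a minimum cut.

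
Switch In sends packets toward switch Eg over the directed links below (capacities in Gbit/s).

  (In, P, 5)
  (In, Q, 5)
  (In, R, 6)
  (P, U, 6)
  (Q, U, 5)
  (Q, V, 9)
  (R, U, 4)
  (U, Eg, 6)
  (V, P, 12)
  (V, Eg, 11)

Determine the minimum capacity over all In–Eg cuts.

Augment In→P→U→Eg: bottleneck 5, flow now 5.
Augment In→Q→U→Eg: bottleneck 1, flow now 6.
Augment In→Q→V→Eg: bottleneck 4, flow now 10.
Augment In→R→U→Q→V→Eg: bottleneck 1, flow now 11. (uses reverse residual edge)
No augmenting path remains; maximum flow = 11.
By max-flow min-cut, the minimum cut capacity equals the max flow.
In the residual graph, reachable from In: {In, P, R, U}.
Min-cut edges: In→Q (5), U→Eg (6); capacity 5 + 6 = 11.

11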